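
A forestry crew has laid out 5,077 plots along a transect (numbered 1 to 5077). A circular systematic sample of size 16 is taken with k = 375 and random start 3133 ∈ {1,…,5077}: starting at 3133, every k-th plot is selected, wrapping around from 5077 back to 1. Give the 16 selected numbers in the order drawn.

3133, 3508, 3883, 4258, 4633, 5008, 306, 681, 1056, 1431, 1806, 2181, 2556, 2931, 3306, 3681

Selection 1: 3133
Selection 2: 3133 + 375 = 3508
Selection 3: 3508 + 375 = 3883
Selection 4: 3883 + 375 = 4258
Selection 5: 4258 + 375 = 4633
Selection 6: 4633 + 375 = 5008
Selection 7: 5008 + 375 = 5383 → 5383 − 5077 = 306
Selection 8: 306 + 375 = 681
Selection 9: 681 + 375 = 1056
Selection 10: 1056 + 375 = 1431
Selection 11: 1431 + 375 = 1806
Selection 12: 1806 + 375 = 2181
Selection 13: 2181 + 375 = 2556
Selection 14: 2556 + 375 = 2931
Selection 15: 2931 + 375 = 3306
Selection 16: 3306 + 375 = 3681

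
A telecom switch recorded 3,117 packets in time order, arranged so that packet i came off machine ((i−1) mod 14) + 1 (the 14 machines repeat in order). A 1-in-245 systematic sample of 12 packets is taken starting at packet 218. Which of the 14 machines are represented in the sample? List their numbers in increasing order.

1, 8

Consecutive selections differ by k = 245, so their machine numbers differ by 245 mod 14 = 7.
gcd(245, 14) = 7, so the sample visits 14/7 = 2 distinct residues mod 14.
Start 218 is machine 8; the machines hit are 1, 8.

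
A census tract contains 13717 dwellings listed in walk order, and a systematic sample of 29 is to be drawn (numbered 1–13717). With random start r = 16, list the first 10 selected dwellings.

16, 489, 962, 1435, 1908, 2381, 2854, 3327, 3800, 4273

k = N/n = 13717/29 = 473
dwelling 1: 16
dwelling 2: 16 + 473 = 489
dwelling 3: 489 + 473 = 962
dwelling 4: 962 + 473 = 1435
dwelling 5: 1435 + 473 = 1908
dwelling 6: 1908 + 473 = 2381
dwelling 7: 2381 + 473 = 2854
dwelling 8: 2854 + 473 = 3327
dwelling 9: 3327 + 473 = 3800
dwelling 10: 3800 + 473 = 4273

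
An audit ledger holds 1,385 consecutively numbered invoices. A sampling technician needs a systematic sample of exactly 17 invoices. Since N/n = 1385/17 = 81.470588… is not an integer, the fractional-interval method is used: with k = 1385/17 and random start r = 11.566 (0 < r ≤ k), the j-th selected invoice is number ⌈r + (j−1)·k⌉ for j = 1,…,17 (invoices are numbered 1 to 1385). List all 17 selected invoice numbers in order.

12, 94, 175, 256, 338, 419, 501, 582, 664, 745, 827, 908, 990, 1071, 1153, 1234, 1316

j=1: r + 0k = 11.566 → ⌈·⌉ = 12
j=2: r + 1k = 93.036588… → ⌈·⌉ = 94
j=3: r + 2k = 174.507176… → ⌈·⌉ = 175
j=4: r + 3k = 255.977764… → ⌈·⌉ = 256
j=5: r + 4k = 337.448352… → ⌈·⌉ = 338
j=6: r + 5k = 418.918941… → ⌈·⌉ = 419
j=7: r + 6k = 500.389529… → ⌈·⌉ = 501
j=8: r + 7k = 581.860117… → ⌈·⌉ = 582
j=9: r + 8k = 663.330705… → ⌈·⌉ = 664
j=10: r + 9k = 744.801294… → ⌈·⌉ = 745
j=11: r + 10k = 826.271882… → ⌈·⌉ = 827
j=12: r + 11k = 907.742470… → ⌈·⌉ = 908
j=13: r + 12k = 989.213058… → ⌈·⌉ = 990
j=14: r + 13k = 1070.683647… → ⌈·⌉ = 1071
j=15: r + 14k = 1152.154235… → ⌈·⌉ = 1153
j=16: r + 15k = 1233.624823… → ⌈·⌉ = 1234
j=17: r + 16k = 1315.095411… → ⌈·⌉ = 1316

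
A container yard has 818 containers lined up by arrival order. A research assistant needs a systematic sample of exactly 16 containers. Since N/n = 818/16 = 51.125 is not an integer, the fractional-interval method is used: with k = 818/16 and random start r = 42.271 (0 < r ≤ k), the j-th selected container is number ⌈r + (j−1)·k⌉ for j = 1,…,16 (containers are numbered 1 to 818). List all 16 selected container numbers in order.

43, 94, 145, 196, 247, 298, 350, 401, 452, 503, 554, 605, 656, 707, 759, 810

j=1: r + 0k = 42.271 → ⌈·⌉ = 43
j=2: r + 1k = 93.396 → ⌈·⌉ = 94
j=3: r + 2k = 144.521 → ⌈·⌉ = 145
j=4: r + 3k = 195.646 → ⌈·⌉ = 196
j=5: r + 4k = 246.771 → ⌈·⌉ = 247
j=6: r + 5k = 297.896 → ⌈·⌉ = 298
j=7: r + 6k = 349.021 → ⌈·⌉ = 350
j=8: r + 7k = 400.146 → ⌈·⌉ = 401
j=9: r + 8k = 451.271 → ⌈·⌉ = 452
j=10: r + 9k = 502.396 → ⌈·⌉ = 503
j=11: r + 10k = 553.521 → ⌈·⌉ = 554
j=12: r + 11k = 604.646 → ⌈·⌉ = 605
j=13: r + 12k = 655.771 → ⌈·⌉ = 656
j=14: r + 13k = 706.896 → ⌈·⌉ = 707
j=15: r + 14k = 758.021 → ⌈·⌉ = 759
j=16: r + 15k = 809.146 → ⌈·⌉ = 810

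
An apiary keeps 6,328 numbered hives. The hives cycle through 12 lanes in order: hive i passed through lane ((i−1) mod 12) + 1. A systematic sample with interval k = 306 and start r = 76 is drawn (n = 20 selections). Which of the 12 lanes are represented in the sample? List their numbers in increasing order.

4, 10

Consecutive selections differ by k = 306, so their lane numbers differ by 306 mod 12 = 6.
gcd(306, 12) = 6, so the sample visits 12/6 = 2 distinct residues mod 12.
Start 76 is lane 4; the lanes hit are 4, 10.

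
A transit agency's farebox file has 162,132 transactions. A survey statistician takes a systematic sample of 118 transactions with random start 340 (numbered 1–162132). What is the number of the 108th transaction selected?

k = 162132/118 = 1374
108th selection = r + (108−1)·k = 340 + 107×1374 = 340 + 147018 = 147358

147358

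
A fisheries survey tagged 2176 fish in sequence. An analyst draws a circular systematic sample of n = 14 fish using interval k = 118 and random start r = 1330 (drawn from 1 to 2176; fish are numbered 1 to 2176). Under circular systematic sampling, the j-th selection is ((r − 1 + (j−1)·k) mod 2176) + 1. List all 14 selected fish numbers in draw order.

Selection 1: 1330
Selection 2: 1330 + 118 = 1448
Selection 3: 1448 + 118 = 1566
Selection 4: 1566 + 118 = 1684
Selection 5: 1684 + 118 = 1802
Selection 6: 1802 + 118 = 1920
Selection 7: 1920 + 118 = 2038
Selection 8: 2038 + 118 = 2156
Selection 9: 2156 + 118 = 2274 → 2274 − 2176 = 98
Selection 10: 98 + 118 = 216
Selection 11: 216 + 118 = 334
Selection 12: 334 + 118 = 452
Selection 13: 452 + 118 = 570
Selection 14: 570 + 118 = 688

1330, 1448, 1566, 1684, 1802, 1920, 2038, 2156, 98, 216, 334, 452, 570, 688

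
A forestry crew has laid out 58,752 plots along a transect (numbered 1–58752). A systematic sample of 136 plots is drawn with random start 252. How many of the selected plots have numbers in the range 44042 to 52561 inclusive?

k = 58752/136 = 432
First selection ≥ 44042: 252 + ⌈(44042−252)/432⌉·432 = 252 + 102×432 = 44316
Last selection ≤ 52561: 252 + ⌊(52561−252)/432⌋·432 = 252 + 121×432 = 52524
Count = 121 − 102 + 1 = 20

20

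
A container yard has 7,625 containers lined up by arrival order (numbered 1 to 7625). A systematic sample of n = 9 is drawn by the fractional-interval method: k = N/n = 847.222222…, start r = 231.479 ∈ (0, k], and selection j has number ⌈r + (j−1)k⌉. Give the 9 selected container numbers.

232, 1079, 1926, 2774, 3621, 4468, 5315, 6163, 7010

j=1: r + 0k = 231.479 → ⌈·⌉ = 232
j=2: r + 1k = 1078.701222… → ⌈·⌉ = 1079
j=3: r + 2k = 1925.923444… → ⌈·⌉ = 1926
j=4: r + 3k = 2773.145666… → ⌈·⌉ = 2774
j=5: r + 4k = 3620.367888… → ⌈·⌉ = 3621
j=6: r + 5k = 4467.590111… → ⌈·⌉ = 4468
j=7: r + 6k = 5314.812333… → ⌈·⌉ = 5315
j=8: r + 7k = 6162.034555… → ⌈·⌉ = 6163
j=9: r + 8k = 7009.256777… → ⌈·⌉ = 7010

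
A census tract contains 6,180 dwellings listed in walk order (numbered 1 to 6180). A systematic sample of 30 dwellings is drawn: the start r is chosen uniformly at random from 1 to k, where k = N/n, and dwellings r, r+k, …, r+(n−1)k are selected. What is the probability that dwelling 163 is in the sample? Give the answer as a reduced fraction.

1/206

k = 6180/30 = 206.
Dwelling 163 is selected iff r ≡ 163 (mod 206); exactly one such r in {1,…,206}.
Inclusion probability = 1/206.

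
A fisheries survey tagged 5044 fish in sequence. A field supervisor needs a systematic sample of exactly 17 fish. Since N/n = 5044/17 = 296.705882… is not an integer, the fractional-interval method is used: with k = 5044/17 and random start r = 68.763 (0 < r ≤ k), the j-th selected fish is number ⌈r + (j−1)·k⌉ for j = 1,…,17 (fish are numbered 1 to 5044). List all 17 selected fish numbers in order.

j=1: r + 0k = 68.763 → ⌈·⌉ = 69
j=2: r + 1k = 365.468882… → ⌈·⌉ = 366
j=3: r + 2k = 662.174764… → ⌈·⌉ = 663
j=4: r + 3k = 958.880647… → ⌈·⌉ = 959
j=5: r + 4k = 1255.586529… → ⌈·⌉ = 1256
j=6: r + 5k = 1552.292411… → ⌈·⌉ = 1553
j=7: r + 6k = 1848.998294… → ⌈·⌉ = 1849
j=8: r + 7k = 2145.704176… → ⌈·⌉ = 2146
j=9: r + 8k = 2442.410058… → ⌈·⌉ = 2443
j=10: r + 9k = 2739.115941… → ⌈·⌉ = 2740
j=11: r + 10k = 3035.821823… → ⌈·⌉ = 3036
j=12: r + 11k = 3332.527705… → ⌈·⌉ = 3333
j=13: r + 12k = 3629.233588… → ⌈·⌉ = 3630
j=14: r + 13k = 3925.939470… → ⌈·⌉ = 3926
j=15: r + 14k = 4222.645352… → ⌈·⌉ = 4223
j=16: r + 15k = 4519.351235… → ⌈·⌉ = 4520
j=17: r + 16k = 4816.057117… → ⌈·⌉ = 4817

69, 366, 663, 959, 1256, 1553, 1849, 2146, 2443, 2740, 3036, 3333, 3630, 3926, 4223, 4520, 4817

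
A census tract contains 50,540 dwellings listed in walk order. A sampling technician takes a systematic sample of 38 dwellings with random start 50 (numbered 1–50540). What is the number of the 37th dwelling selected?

k = 50540/38 = 1330
37th selection = r + (37−1)·k = 50 + 36×1330 = 50 + 47880 = 47930

47930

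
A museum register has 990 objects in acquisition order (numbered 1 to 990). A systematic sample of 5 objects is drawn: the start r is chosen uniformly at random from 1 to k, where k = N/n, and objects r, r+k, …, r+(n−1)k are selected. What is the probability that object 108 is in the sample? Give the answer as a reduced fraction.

k = 990/5 = 198.
Object 108 is selected iff r ≡ 108 (mod 198); exactly one such r in {1,…,198}.
Inclusion probability = 1/198.

1/198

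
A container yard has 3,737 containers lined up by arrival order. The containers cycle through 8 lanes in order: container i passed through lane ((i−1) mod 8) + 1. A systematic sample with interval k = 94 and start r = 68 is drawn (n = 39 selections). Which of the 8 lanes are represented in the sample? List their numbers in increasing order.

Consecutive selections differ by k = 94, so their lane numbers differ by 94 mod 8 = 6.
gcd(94, 8) = 2, so the sample visits 8/2 = 4 distinct residues mod 8.
Start 68 is lane 4; the lanes hit are 2, 4, 6, 8.

2, 4, 6, 8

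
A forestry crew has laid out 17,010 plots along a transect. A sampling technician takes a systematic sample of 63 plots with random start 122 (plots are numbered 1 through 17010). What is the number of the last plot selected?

16862

k = 17010/63 = 270
63rd selection = r + (63−1)·k = 122 + 62×270 = 122 + 16740 = 16862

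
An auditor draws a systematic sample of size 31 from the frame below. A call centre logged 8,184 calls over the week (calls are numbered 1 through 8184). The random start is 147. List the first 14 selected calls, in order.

147, 411, 675, 939, 1203, 1467, 1731, 1995, 2259, 2523, 2787, 3051, 3315, 3579

k = N/n = 8184/31 = 264
call 1: 147
call 2: 147 + 264 = 411
call 3: 411 + 264 = 675
call 4: 675 + 264 = 939
call 5: 939 + 264 = 1203
call 6: 1203 + 264 = 1467
call 7: 1467 + 264 = 1731
call 8: 1731 + 264 = 1995
call 9: 1995 + 264 = 2259
call 10: 2259 + 264 = 2523
call 11: 2523 + 264 = 2787
call 12: 2787 + 264 = 3051
call 13: 3051 + 264 = 3315
call 14: 3315 + 264 = 3579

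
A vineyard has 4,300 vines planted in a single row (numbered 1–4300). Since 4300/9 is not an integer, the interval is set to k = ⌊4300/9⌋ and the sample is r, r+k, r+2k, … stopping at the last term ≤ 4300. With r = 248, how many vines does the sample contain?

k = ⌊4300/9⌋ = 477
Achieved size = ⌊(4300 − 248)/477⌋ + 1 = ⌊4052/477⌋ + 1 = 8 + 1 = 9
(last selection: 248 + 8×477 = 4064 ≤ 4300; next would be 4541 > 4300)

9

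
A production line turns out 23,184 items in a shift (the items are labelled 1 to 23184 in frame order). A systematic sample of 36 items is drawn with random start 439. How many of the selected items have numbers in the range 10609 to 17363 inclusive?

k = 23184/36 = 644
First selection ≥ 10609: 439 + ⌈(10609−439)/644⌉·644 = 439 + 16×644 = 10743
Last selection ≤ 17363: 439 + ⌊(17363−439)/644⌋·644 = 439 + 26×644 = 17183
Count = 26 − 16 + 1 = 11

11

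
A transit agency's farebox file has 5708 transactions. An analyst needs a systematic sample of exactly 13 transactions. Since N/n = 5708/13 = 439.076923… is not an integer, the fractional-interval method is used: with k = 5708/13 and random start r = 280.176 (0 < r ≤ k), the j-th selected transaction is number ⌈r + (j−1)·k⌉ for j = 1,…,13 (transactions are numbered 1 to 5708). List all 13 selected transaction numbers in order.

281, 720, 1159, 1598, 2037, 2476, 2915, 3354, 3793, 4232, 4671, 5111, 5550

j=1: r + 0k = 280.176 → ⌈·⌉ = 281
j=2: r + 1k = 719.252923… → ⌈·⌉ = 720
j=3: r + 2k = 1158.329846… → ⌈·⌉ = 1159
j=4: r + 3k = 1597.406769… → ⌈·⌉ = 1598
j=5: r + 4k = 2036.483692… → ⌈·⌉ = 2037
j=6: r + 5k = 2475.560615… → ⌈·⌉ = 2476
j=7: r + 6k = 2914.637538… → ⌈·⌉ = 2915
j=8: r + 7k = 3353.714461… → ⌈·⌉ = 3354
j=9: r + 8k = 3792.791384… → ⌈·⌉ = 3793
j=10: r + 9k = 4231.868307… → ⌈·⌉ = 4232
j=11: r + 10k = 4670.945230… → ⌈·⌉ = 4671
j=12: r + 11k = 5110.022153… → ⌈·⌉ = 5111
j=13: r + 12k = 5549.099076… → ⌈·⌉ = 5550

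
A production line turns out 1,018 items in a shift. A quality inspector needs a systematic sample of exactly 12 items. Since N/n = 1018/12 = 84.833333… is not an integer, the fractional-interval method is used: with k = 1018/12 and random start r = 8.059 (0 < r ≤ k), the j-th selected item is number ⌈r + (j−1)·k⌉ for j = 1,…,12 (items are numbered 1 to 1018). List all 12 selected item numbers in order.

j=1: r + 0k = 8.059 → ⌈·⌉ = 9
j=2: r + 1k = 92.892333… → ⌈·⌉ = 93
j=3: r + 2k = 177.725666… → ⌈·⌉ = 178
j=4: r + 3k = 262.559 → ⌈·⌉ = 263
j=5: r + 4k = 347.392333… → ⌈·⌉ = 348
j=6: r + 5k = 432.225666… → ⌈·⌉ = 433
j=7: r + 6k = 517.059 → ⌈·⌉ = 518
j=8: r + 7k = 601.892333… → ⌈·⌉ = 602
j=9: r + 8k = 686.725666… → ⌈·⌉ = 687
j=10: r + 9k = 771.559 → ⌈·⌉ = 772
j=11: r + 10k = 856.392333… → ⌈·⌉ = 857
j=12: r + 11k = 941.225666… → ⌈·⌉ = 942

9, 93, 178, 263, 348, 433, 518, 602, 687, 772, 857, 942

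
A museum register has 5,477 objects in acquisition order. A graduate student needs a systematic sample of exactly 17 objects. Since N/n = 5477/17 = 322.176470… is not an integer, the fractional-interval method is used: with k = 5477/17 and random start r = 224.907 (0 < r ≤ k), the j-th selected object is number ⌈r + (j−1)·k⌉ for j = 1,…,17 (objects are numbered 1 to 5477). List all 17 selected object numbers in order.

j=1: r + 0k = 224.907 → ⌈·⌉ = 225
j=2: r + 1k = 547.083470… → ⌈·⌉ = 548
j=3: r + 2k = 869.259941… → ⌈·⌉ = 870
j=4: r + 3k = 1191.436411… → ⌈·⌉ = 1192
j=5: r + 4k = 1513.612882… → ⌈·⌉ = 1514
j=6: r + 5k = 1835.789352… → ⌈·⌉ = 1836
j=7: r + 6k = 2157.965823… → ⌈·⌉ = 2158
j=8: r + 7k = 2480.142294… → ⌈·⌉ = 2481
j=9: r + 8k = 2802.318764… → ⌈·⌉ = 2803
j=10: r + 9k = 3124.495235… → ⌈·⌉ = 3125
j=11: r + 10k = 3446.671705… → ⌈·⌉ = 3447
j=12: r + 11k = 3768.848176… → ⌈·⌉ = 3769
j=13: r + 12k = 4091.024647… → ⌈·⌉ = 4092
j=14: r + 13k = 4413.201117… → ⌈·⌉ = 4414
j=15: r + 14k = 4735.377588… → ⌈·⌉ = 4736
j=16: r + 15k = 5057.554058… → ⌈·⌉ = 5058
j=17: r + 16k = 5379.730529… → ⌈·⌉ = 5380

225, 548, 870, 1192, 1514, 1836, 2158, 2481, 2803, 3125, 3447, 3769, 4092, 4414, 4736, 5058, 5380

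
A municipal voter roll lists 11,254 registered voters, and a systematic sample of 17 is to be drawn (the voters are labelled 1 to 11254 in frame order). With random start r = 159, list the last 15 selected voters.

1483, 2145, 2807, 3469, 4131, 4793, 5455, 6117, 6779, 7441, 8103, 8765, 9427, 10089, 10751

k = N/n = 11254/17 = 662
3rd selection = 159 + 2×662 = 1483
4th: 1483 + 662 = 2145
5th: 2145 + 662 = 2807
6th: 2807 + 662 = 3469
7th: 3469 + 662 = 4131
8th: 4131 + 662 = 4793
9th: 4793 + 662 = 5455
10th: 5455 + 662 = 6117
11th: 6117 + 662 = 6779
12th: 6779 + 662 = 7441
13th: 7441 + 662 = 8103
14th: 8103 + 662 = 8765
15th: 8765 + 662 = 9427
16th: 9427 + 662 = 10089
17th: 10089 + 662 = 10751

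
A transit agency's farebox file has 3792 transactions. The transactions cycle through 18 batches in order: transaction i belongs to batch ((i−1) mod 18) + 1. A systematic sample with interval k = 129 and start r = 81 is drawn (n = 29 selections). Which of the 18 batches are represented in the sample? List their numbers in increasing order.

3, 6, 9, 12, 15, 18

Consecutive selections differ by k = 129, so their batch numbers differ by 129 mod 18 = 3.
gcd(129, 18) = 3, so the sample visits 18/3 = 6 distinct residues mod 18.
Start 81 is batch 9; the batches hit are 3, 6, 9, 12, 15, 18.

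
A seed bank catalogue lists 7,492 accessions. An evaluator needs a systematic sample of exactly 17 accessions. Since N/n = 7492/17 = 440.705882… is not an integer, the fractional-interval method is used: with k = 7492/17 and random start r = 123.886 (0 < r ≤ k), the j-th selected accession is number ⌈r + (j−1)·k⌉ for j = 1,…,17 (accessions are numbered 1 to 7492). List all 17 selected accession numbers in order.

124, 565, 1006, 1447, 1887, 2328, 2769, 3209, 3650, 4091, 4531, 4972, 5413, 5854, 6294, 6735, 7176

j=1: r + 0k = 123.886 → ⌈·⌉ = 124
j=2: r + 1k = 564.591882… → ⌈·⌉ = 565
j=3: r + 2k = 1005.297764… → ⌈·⌉ = 1006
j=4: r + 3k = 1446.003647… → ⌈·⌉ = 1447
j=5: r + 4k = 1886.709529… → ⌈·⌉ = 1887
j=6: r + 5k = 2327.415411… → ⌈·⌉ = 2328
j=7: r + 6k = 2768.121294… → ⌈·⌉ = 2769
j=8: r + 7k = 3208.827176… → ⌈·⌉ = 3209
j=9: r + 8k = 3649.533058… → ⌈·⌉ = 3650
j=10: r + 9k = 4090.238941… → ⌈·⌉ = 4091
j=11: r + 10k = 4530.944823… → ⌈·⌉ = 4531
j=12: r + 11k = 4971.650705… → ⌈·⌉ = 4972
j=13: r + 12k = 5412.356588… → ⌈·⌉ = 5413
j=14: r + 13k = 5853.062470… → ⌈·⌉ = 5854
j=15: r + 14k = 6293.768352… → ⌈·⌉ = 6294
j=16: r + 15k = 6734.474235… → ⌈·⌉ = 6735
j=17: r + 16k = 7175.180117… → ⌈·⌉ = 7176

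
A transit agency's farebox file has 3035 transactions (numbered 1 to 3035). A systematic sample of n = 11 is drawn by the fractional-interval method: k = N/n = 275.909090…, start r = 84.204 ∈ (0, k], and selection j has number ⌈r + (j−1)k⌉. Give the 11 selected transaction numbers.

85, 361, 637, 912, 1188, 1464, 1740, 2016, 2292, 2568, 2844

j=1: r + 0k = 84.204 → ⌈·⌉ = 85
j=2: r + 1k = 360.113090… → ⌈·⌉ = 361
j=3: r + 2k = 636.022181… → ⌈·⌉ = 637
j=4: r + 3k = 911.931272… → ⌈·⌉ = 912
j=5: r + 4k = 1187.840363… → ⌈·⌉ = 1188
j=6: r + 5k = 1463.749454… → ⌈·⌉ = 1464
j=7: r + 6k = 1739.658545… → ⌈·⌉ = 1740
j=8: r + 7k = 2015.567636… → ⌈·⌉ = 2016
j=9: r + 8k = 2291.476727… → ⌈·⌉ = 2292
j=10: r + 9k = 2567.385818… → ⌈·⌉ = 2568
j=11: r + 10k = 2843.294909… → ⌈·⌉ = 2844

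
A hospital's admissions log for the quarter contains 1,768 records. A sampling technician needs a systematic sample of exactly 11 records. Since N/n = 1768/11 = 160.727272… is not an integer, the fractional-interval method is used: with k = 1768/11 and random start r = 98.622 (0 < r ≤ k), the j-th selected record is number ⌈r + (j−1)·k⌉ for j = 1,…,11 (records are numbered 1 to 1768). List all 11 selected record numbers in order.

99, 260, 421, 581, 742, 903, 1063, 1224, 1385, 1546, 1706

j=1: r + 0k = 98.622 → ⌈·⌉ = 99
j=2: r + 1k = 259.349272… → ⌈·⌉ = 260
j=3: r + 2k = 420.076545… → ⌈·⌉ = 421
j=4: r + 3k = 580.803818… → ⌈·⌉ = 581
j=5: r + 4k = 741.531090… → ⌈·⌉ = 742
j=6: r + 5k = 902.258363… → ⌈·⌉ = 903
j=7: r + 6k = 1062.985636… → ⌈·⌉ = 1063
j=8: r + 7k = 1223.712909… → ⌈·⌉ = 1224
j=9: r + 8k = 1384.440181… → ⌈·⌉ = 1385
j=10: r + 9k = 1545.167454… → ⌈·⌉ = 1546
j=11: r + 10k = 1705.894727… → ⌈·⌉ = 1706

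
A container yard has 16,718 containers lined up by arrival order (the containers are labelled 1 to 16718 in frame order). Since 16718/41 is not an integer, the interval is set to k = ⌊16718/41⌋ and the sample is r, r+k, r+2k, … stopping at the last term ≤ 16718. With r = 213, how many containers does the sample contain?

k = ⌊16718/41⌋ = 407
Achieved size = ⌊(16718 − 213)/407⌋ + 1 = ⌊16505/407⌋ + 1 = 40 + 1 = 41
(last selection: 213 + 40×407 = 16493 ≤ 16718; next would be 16900 > 16718)

41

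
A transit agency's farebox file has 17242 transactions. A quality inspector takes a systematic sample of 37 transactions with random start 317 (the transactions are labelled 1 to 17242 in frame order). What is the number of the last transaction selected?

17093

k = 17242/37 = 466
37th selection = r + (37−1)·k = 317 + 36×466 = 317 + 16776 = 17093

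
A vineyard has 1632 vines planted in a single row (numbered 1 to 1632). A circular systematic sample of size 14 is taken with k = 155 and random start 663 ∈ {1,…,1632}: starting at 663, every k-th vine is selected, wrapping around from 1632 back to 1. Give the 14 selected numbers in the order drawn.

663, 818, 973, 1128, 1283, 1438, 1593, 116, 271, 426, 581, 736, 891, 1046

Selection 1: 663
Selection 2: 663 + 155 = 818
Selection 3: 818 + 155 = 973
Selection 4: 973 + 155 = 1128
Selection 5: 1128 + 155 = 1283
Selection 6: 1283 + 155 = 1438
Selection 7: 1438 + 155 = 1593
Selection 8: 1593 + 155 = 1748 → 1748 − 1632 = 116
Selection 9: 116 + 155 = 271
Selection 10: 271 + 155 = 426
Selection 11: 426 + 155 = 581
Selection 12: 581 + 155 = 736
Selection 13: 736 + 155 = 891
Selection 14: 891 + 155 = 1046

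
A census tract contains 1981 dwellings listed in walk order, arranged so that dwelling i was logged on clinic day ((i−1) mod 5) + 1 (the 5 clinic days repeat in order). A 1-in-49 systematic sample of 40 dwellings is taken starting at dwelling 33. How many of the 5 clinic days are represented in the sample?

Consecutive selections differ by k = 49, so their clinic day numbers differ by 49 mod 5 = 4.
gcd(49, 5) = 1, so the sample visits 5/1 = 5 distinct residues mod 5.
Start 33 is clinic day 3; the clinic days hit are 1, 2, 3, 4, 5.

5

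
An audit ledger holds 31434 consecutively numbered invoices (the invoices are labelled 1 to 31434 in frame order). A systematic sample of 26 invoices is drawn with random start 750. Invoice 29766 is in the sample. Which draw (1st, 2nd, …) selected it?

25

k = 31434/26 = 1209
position = (29766 − 750)/1209 + 1 = 29016/1209 + 1 = 24 + 1 = 25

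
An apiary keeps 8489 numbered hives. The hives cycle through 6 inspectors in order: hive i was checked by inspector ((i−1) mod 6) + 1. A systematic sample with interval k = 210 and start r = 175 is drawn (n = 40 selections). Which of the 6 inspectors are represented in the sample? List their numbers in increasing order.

Consecutive selections differ by k = 210, so their inspector numbers differ by 210 mod 6 = 0.
gcd(210, 6) = 6, so the sample visits 6/6 = 1 distinct residues mod 6.
Start 175 is inspector 1; the inspectors hit are 1.

1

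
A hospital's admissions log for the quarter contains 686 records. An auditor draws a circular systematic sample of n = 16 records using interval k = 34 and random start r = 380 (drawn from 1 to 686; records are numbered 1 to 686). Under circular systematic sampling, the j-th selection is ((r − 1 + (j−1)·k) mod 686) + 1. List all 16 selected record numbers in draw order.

Selection 1: 380
Selection 2: 380 + 34 = 414
Selection 3: 414 + 34 = 448
Selection 4: 448 + 34 = 482
Selection 5: 482 + 34 = 516
Selection 6: 516 + 34 = 550
Selection 7: 550 + 34 = 584
Selection 8: 584 + 34 = 618
Selection 9: 618 + 34 = 652
Selection 10: 652 + 34 = 686
Selection 11: 686 + 34 = 720 → 720 − 686 = 34
Selection 12: 34 + 34 = 68
Selection 13: 68 + 34 = 102
Selection 14: 102 + 34 = 136
Selection 15: 136 + 34 = 170
Selection 16: 170 + 34 = 204

380, 414, 448, 482, 516, 550, 584, 618, 652, 686, 34, 68, 102, 136, 170, 204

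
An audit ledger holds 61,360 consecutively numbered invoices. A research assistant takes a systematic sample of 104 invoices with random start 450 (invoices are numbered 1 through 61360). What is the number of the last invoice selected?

61220

k = 61360/104 = 590
104th selection = r + (104−1)·k = 450 + 103×590 = 450 + 60770 = 61220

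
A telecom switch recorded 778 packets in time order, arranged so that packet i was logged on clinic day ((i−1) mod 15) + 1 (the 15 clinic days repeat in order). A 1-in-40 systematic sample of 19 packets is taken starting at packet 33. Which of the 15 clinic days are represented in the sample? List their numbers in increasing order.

Consecutive selections differ by k = 40, so their clinic day numbers differ by 40 mod 15 = 10.
gcd(40, 15) = 5, so the sample visits 15/5 = 3 distinct residues mod 15.
Start 33 is clinic day 3; the clinic days hit are 3, 8, 13.

3, 8, 13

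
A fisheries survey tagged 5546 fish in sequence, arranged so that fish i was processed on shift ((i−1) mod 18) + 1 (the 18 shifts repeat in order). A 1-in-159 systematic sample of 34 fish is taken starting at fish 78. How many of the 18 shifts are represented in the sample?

6

Consecutive selections differ by k = 159, so their shift numbers differ by 159 mod 18 = 15.
gcd(159, 18) = 3, so the sample visits 18/3 = 6 distinct residues mod 18.
Start 78 is shift 6; the shifts hit are 3, 6, 9, 12, 15, 18.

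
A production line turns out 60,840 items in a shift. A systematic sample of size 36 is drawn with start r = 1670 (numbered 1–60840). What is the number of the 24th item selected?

40540

k = 60840/36 = 1690
24th selection = r + (24−1)·k = 1670 + 23×1690 = 1670 + 38870 = 40540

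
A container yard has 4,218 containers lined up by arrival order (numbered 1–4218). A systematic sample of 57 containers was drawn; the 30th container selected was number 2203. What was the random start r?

57

k = 4218/57 = 74
r = 2203 − (30−1)×74 = 2203 − 2146 = 57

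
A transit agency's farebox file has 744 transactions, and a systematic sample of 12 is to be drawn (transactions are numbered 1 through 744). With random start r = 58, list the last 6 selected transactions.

k = N/n = 744/12 = 62
7th selection = 58 + 6×62 = 430
8th: 430 + 62 = 492
9th: 492 + 62 = 554
10th: 554 + 62 = 616
11th: 616 + 62 = 678
12th: 678 + 62 = 740

430, 492, 554, 616, 678, 740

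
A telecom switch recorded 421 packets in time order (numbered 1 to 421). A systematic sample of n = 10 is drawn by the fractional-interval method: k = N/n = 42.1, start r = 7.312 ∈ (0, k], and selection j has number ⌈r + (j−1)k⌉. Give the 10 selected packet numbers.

8, 50, 92, 134, 176, 218, 260, 303, 345, 387

j=1: r + 0k = 7.312 → ⌈·⌉ = 8
j=2: r + 1k = 49.412 → ⌈·⌉ = 50
j=3: r + 2k = 91.512 → ⌈·⌉ = 92
j=4: r + 3k = 133.612 → ⌈·⌉ = 134
j=5: r + 4k = 175.712 → ⌈·⌉ = 176
j=6: r + 5k = 217.812 → ⌈·⌉ = 218
j=7: r + 6k = 259.912 → ⌈·⌉ = 260
j=8: r + 7k = 302.012 → ⌈·⌉ = 303
j=9: r + 8k = 344.112 → ⌈·⌉ = 345
j=10: r + 9k = 386.212 → ⌈·⌉ = 387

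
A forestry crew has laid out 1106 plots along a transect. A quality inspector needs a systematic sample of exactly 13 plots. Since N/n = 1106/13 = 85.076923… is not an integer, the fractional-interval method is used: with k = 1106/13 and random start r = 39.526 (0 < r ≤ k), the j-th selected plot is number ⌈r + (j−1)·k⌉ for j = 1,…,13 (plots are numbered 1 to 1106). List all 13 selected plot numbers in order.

40, 125, 210, 295, 380, 465, 550, 636, 721, 806, 891, 976, 1061

j=1: r + 0k = 39.526 → ⌈·⌉ = 40
j=2: r + 1k = 124.602923… → ⌈·⌉ = 125
j=3: r + 2k = 209.679846… → ⌈·⌉ = 210
j=4: r + 3k = 294.756769… → ⌈·⌉ = 295
j=5: r + 4k = 379.833692… → ⌈·⌉ = 380
j=6: r + 5k = 464.910615… → ⌈·⌉ = 465
j=7: r + 6k = 549.987538… → ⌈·⌉ = 550
j=8: r + 7k = 635.064461… → ⌈·⌉ = 636
j=9: r + 8k = 720.141384… → ⌈·⌉ = 721
j=10: r + 9k = 805.218307… → ⌈·⌉ = 806
j=11: r + 10k = 890.295230… → ⌈·⌉ = 891
j=12: r + 11k = 975.372153… → ⌈·⌉ = 976
j=13: r + 12k = 1060.449076… → ⌈·⌉ = 1061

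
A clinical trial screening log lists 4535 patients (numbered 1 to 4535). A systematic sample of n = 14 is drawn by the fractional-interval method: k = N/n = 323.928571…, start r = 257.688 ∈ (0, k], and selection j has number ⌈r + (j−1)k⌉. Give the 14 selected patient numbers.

j=1: r + 0k = 257.688 → ⌈·⌉ = 258
j=2: r + 1k = 581.616571… → ⌈·⌉ = 582
j=3: r + 2k = 905.545142… → ⌈·⌉ = 906
j=4: r + 3k = 1229.473714… → ⌈·⌉ = 1230
j=5: r + 4k = 1553.402285… → ⌈·⌉ = 1554
j=6: r + 5k = 1877.330857… → ⌈·⌉ = 1878
j=7: r + 6k = 2201.259428… → ⌈·⌉ = 2202
j=8: r + 7k = 2525.188 → ⌈·⌉ = 2526
j=9: r + 8k = 2849.116571… → ⌈·⌉ = 2850
j=10: r + 9k = 3173.045142… → ⌈·⌉ = 3174
j=11: r + 10k = 3496.973714… → ⌈·⌉ = 3497
j=12: r + 11k = 3820.902285… → ⌈·⌉ = 3821
j=13: r + 12k = 4144.830857… → ⌈·⌉ = 4145
j=14: r + 13k = 4468.759428… → ⌈·⌉ = 4469

258, 582, 906, 1230, 1554, 1878, 2202, 2526, 2850, 3174, 3497, 3821, 4145, 4469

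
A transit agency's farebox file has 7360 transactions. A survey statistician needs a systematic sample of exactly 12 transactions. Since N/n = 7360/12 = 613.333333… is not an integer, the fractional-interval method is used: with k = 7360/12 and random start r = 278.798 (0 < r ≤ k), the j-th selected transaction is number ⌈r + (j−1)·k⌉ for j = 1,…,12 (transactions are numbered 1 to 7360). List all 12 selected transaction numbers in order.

j=1: r + 0k = 278.798 → ⌈·⌉ = 279
j=2: r + 1k = 892.131333… → ⌈·⌉ = 893
j=3: r + 2k = 1505.464666… → ⌈·⌉ = 1506
j=4: r + 3k = 2118.798 → ⌈·⌉ = 2119
j=5: r + 4k = 2732.131333… → ⌈·⌉ = 2733
j=6: r + 5k = 3345.464666… → ⌈·⌉ = 3346
j=7: r + 6k = 3958.798 → ⌈·⌉ = 3959
j=8: r + 7k = 4572.131333… → ⌈·⌉ = 4573
j=9: r + 8k = 5185.464666… → ⌈·⌉ = 5186
j=10: r + 9k = 5798.798 → ⌈·⌉ = 5799
j=11: r + 10k = 6412.131333… → ⌈·⌉ = 6413
j=12: r + 11k = 7025.464666… → ⌈·⌉ = 7026

279, 893, 1506, 2119, 2733, 3346, 3959, 4573, 5186, 5799, 6413, 7026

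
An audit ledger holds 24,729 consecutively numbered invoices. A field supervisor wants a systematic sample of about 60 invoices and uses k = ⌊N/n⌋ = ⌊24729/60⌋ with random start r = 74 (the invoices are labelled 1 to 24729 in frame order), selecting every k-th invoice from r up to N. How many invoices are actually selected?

k = ⌊24729/60⌋ = 412
Achieved size = ⌊(24729 − 74)/412⌋ + 1 = ⌊24655/412⌋ + 1 = 59 + 1 = 60
(last selection: 74 + 59×412 = 24382 ≤ 24729; next would be 24794 > 24729)

60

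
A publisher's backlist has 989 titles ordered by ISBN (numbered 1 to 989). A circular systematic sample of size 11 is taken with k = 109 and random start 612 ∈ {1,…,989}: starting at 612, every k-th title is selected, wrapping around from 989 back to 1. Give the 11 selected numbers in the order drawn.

Selection 1: 612
Selection 2: 612 + 109 = 721
Selection 3: 721 + 109 = 830
Selection 4: 830 + 109 = 939
Selection 5: 939 + 109 = 1048 → 1048 − 989 = 59
Selection 6: 59 + 109 = 168
Selection 7: 168 + 109 = 277
Selection 8: 277 + 109 = 386
Selection 9: 386 + 109 = 495
Selection 10: 495 + 109 = 604
Selection 11: 604 + 109 = 713

612, 721, 830, 939, 59, 168, 277, 386, 495, 604, 713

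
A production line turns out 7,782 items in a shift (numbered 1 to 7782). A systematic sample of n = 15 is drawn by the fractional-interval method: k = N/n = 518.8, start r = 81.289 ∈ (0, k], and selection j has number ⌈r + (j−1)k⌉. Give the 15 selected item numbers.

82, 601, 1119, 1638, 2157, 2676, 3195, 3713, 4232, 4751, 5270, 5789, 6307, 6826, 7345

j=1: r + 0k = 81.289 → ⌈·⌉ = 82
j=2: r + 1k = 600.089 → ⌈·⌉ = 601
j=3: r + 2k = 1118.889 → ⌈·⌉ = 1119
j=4: r + 3k = 1637.689 → ⌈·⌉ = 1638
j=5: r + 4k = 2156.489 → ⌈·⌉ = 2157
j=6: r + 5k = 2675.289 → ⌈·⌉ = 2676
j=7: r + 6k = 3194.089 → ⌈·⌉ = 3195
j=8: r + 7k = 3712.889 → ⌈·⌉ = 3713
j=9: r + 8k = 4231.689 → ⌈·⌉ = 4232
j=10: r + 9k = 4750.489 → ⌈·⌉ = 4751
j=11: r + 10k = 5269.289 → ⌈·⌉ = 5270
j=12: r + 11k = 5788.089 → ⌈·⌉ = 5789
j=13: r + 12k = 6306.889 → ⌈·⌉ = 6307
j=14: r + 13k = 6825.689 → ⌈·⌉ = 6826
j=15: r + 14k = 7344.489 → ⌈·⌉ = 7345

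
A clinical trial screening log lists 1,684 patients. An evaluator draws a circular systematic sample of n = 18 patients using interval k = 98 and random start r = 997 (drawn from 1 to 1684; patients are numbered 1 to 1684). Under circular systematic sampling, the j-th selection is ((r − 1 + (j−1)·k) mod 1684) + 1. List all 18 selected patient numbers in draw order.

Selection 1: 997
Selection 2: 997 + 98 = 1095
Selection 3: 1095 + 98 = 1193
Selection 4: 1193 + 98 = 1291
Selection 5: 1291 + 98 = 1389
Selection 6: 1389 + 98 = 1487
Selection 7: 1487 + 98 = 1585
Selection 8: 1585 + 98 = 1683
Selection 9: 1683 + 98 = 1781 → 1781 − 1684 = 97
Selection 10: 97 + 98 = 195
Selection 11: 195 + 98 = 293
Selection 12: 293 + 98 = 391
Selection 13: 391 + 98 = 489
Selection 14: 489 + 98 = 587
Selection 15: 587 + 98 = 685
Selection 16: 685 + 98 = 783
Selection 17: 783 + 98 = 881
Selection 18: 881 + 98 = 979

997, 1095, 1193, 1291, 1389, 1487, 1585, 1683, 97, 195, 293, 391, 489, 587, 685, 783, 881, 979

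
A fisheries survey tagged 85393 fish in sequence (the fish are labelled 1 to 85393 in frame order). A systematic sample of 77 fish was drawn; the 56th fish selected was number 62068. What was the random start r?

1073

k = 85393/77 = 1109
r = 62068 − (56−1)×1109 = 62068 − 60995 = 1073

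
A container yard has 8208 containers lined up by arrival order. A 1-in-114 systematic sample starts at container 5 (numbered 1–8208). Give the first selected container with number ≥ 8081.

8099

k = 114
Steps past start: ⌈(8081 − 5)/114⌉ = ⌈8076/114⌉ = 71
Selected container: 5 + 71×114 = 8099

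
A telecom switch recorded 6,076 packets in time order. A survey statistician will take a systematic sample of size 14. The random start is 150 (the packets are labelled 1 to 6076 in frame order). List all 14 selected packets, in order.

150, 584, 1018, 1452, 1886, 2320, 2754, 3188, 3622, 4056, 4490, 4924, 5358, 5792

k = N/n = 6076/14 = 434
packet 1: 150
packet 2: 150 + 434 = 584
packet 3: 584 + 434 = 1018
packet 4: 1018 + 434 = 1452
packet 5: 1452 + 434 = 1886
packet 6: 1886 + 434 = 2320
packet 7: 2320 + 434 = 2754
packet 8: 2754 + 434 = 3188
packet 9: 3188 + 434 = 3622
packet 10: 3622 + 434 = 4056
packet 11: 4056 + 434 = 4490
packet 12: 4490 + 434 = 4924
packet 13: 4924 + 434 = 5358
packet 14: 5358 + 434 = 5792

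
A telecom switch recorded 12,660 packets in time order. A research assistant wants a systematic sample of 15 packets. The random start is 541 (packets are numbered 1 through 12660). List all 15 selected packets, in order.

k = N/n = 12660/15 = 844
packet 1: 541
packet 2: 541 + 844 = 1385
packet 3: 1385 + 844 = 2229
packet 4: 2229 + 844 = 3073
packet 5: 3073 + 844 = 3917
packet 6: 3917 + 844 = 4761
packet 7: 4761 + 844 = 5605
packet 8: 5605 + 844 = 6449
packet 9: 6449 + 844 = 7293
packet 10: 7293 + 844 = 8137
packet 11: 8137 + 844 = 8981
packet 12: 8981 + 844 = 9825
packet 13: 9825 + 844 = 10669
packet 14: 10669 + 844 = 11513
packet 15: 11513 + 844 = 12357

541, 1385, 2229, 3073, 3917, 4761, 5605, 6449, 7293, 8137, 8981, 9825, 10669, 11513, 12357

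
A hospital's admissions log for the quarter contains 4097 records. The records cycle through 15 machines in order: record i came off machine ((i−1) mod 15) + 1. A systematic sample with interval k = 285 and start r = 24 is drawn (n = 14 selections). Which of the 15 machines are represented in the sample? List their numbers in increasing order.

Consecutive selections differ by k = 285, so their machine numbers differ by 285 mod 15 = 0.
gcd(285, 15) = 15, so the sample visits 15/15 = 1 distinct residues mod 15.
Start 24 is machine 9; the machines hit are 9.

9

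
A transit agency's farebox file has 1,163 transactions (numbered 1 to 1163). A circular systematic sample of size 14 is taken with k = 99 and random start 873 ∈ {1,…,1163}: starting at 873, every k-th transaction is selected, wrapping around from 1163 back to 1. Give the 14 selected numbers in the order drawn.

Selection 1: 873
Selection 2: 873 + 99 = 972
Selection 3: 972 + 99 = 1071
Selection 4: 1071 + 99 = 1170 → 1170 − 1163 = 7
Selection 5: 7 + 99 = 106
Selection 6: 106 + 99 = 205
Selection 7: 205 + 99 = 304
Selection 8: 304 + 99 = 403
Selection 9: 403 + 99 = 502
Selection 10: 502 + 99 = 601
Selection 11: 601 + 99 = 700
Selection 12: 700 + 99 = 799
Selection 13: 799 + 99 = 898
Selection 14: 898 + 99 = 997

873, 972, 1071, 7, 106, 205, 304, 403, 502, 601, 700, 799, 898, 997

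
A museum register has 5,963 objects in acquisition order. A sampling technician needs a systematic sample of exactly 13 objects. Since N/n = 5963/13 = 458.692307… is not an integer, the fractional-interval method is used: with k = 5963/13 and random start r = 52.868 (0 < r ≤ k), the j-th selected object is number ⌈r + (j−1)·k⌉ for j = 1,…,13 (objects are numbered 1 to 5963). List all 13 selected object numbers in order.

53, 512, 971, 1429, 1888, 2347, 2806, 3264, 3723, 4182, 4640, 5099, 5558

j=1: r + 0k = 52.868 → ⌈·⌉ = 53
j=2: r + 1k = 511.560307… → ⌈·⌉ = 512
j=3: r + 2k = 970.252615… → ⌈·⌉ = 971
j=4: r + 3k = 1428.944923… → ⌈·⌉ = 1429
j=5: r + 4k = 1887.637230… → ⌈·⌉ = 1888
j=6: r + 5k = 2346.329538… → ⌈·⌉ = 2347
j=7: r + 6k = 2805.021846… → ⌈·⌉ = 2806
j=8: r + 7k = 3263.714153… → ⌈·⌉ = 3264
j=9: r + 8k = 3722.406461… → ⌈·⌉ = 3723
j=10: r + 9k = 4181.098769… → ⌈·⌉ = 4182
j=11: r + 10k = 4639.791076… → ⌈·⌉ = 4640
j=12: r + 11k = 5098.483384… → ⌈·⌉ = 5099
j=13: r + 12k = 5557.175692… → ⌈·⌉ = 5558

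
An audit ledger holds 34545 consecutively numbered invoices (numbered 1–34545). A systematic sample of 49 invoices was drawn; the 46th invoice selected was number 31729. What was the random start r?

k = 34545/49 = 705
r = 31729 − (46−1)×705 = 31729 − 31725 = 4

4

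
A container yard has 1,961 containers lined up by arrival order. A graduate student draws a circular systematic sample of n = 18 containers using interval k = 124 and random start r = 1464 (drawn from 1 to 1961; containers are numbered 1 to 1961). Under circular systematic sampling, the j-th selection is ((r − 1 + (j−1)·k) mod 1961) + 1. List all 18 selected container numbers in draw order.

1464, 1588, 1712, 1836, 1960, 123, 247, 371, 495, 619, 743, 867, 991, 1115, 1239, 1363, 1487, 1611

Selection 1: 1464
Selection 2: 1464 + 124 = 1588
Selection 3: 1588 + 124 = 1712
Selection 4: 1712 + 124 = 1836
Selection 5: 1836 + 124 = 1960
Selection 6: 1960 + 124 = 2084 → 2084 − 1961 = 123
Selection 7: 123 + 124 = 247
Selection 8: 247 + 124 = 371
Selection 9: 371 + 124 = 495
Selection 10: 495 + 124 = 619
Selection 11: 619 + 124 = 743
Selection 12: 743 + 124 = 867
Selection 13: 867 + 124 = 991
Selection 14: 991 + 124 = 1115
Selection 15: 1115 + 124 = 1239
Selection 16: 1239 + 124 = 1363
Selection 17: 1363 + 124 = 1487
Selection 18: 1487 + 124 = 1611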